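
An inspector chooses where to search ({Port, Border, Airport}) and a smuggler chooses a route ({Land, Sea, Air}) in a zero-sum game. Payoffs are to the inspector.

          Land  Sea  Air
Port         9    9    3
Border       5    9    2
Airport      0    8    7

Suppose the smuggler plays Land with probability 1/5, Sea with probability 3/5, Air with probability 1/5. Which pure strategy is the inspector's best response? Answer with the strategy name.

Expected payoff of Port: (1/5)·9 + (3/5)·9 + (1/5)·3 = 39/5.
Expected payoff of Border: (1/5)·5 + (3/5)·9 + (1/5)·2 = 34/5.
Expected payoff of Airport: (1/5)·0 + (3/5)·8 + (1/5)·7 = 31/5.
The largest is 39/5, so the inspector's best response is Port.

Port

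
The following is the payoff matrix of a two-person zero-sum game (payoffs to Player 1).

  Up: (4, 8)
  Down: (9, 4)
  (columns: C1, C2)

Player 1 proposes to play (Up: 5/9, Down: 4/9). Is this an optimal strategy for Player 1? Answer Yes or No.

Against C1 this mix gives (5/9)·4 + (4/9)·9 = 56/9.
Against C2 this mix gives (5/9)·8 + (4/9)·4 = 56/9.
All of Player 2's active replies (C1, C2) yield 56/9, and no column does worse for Player 1. The mix makes Player 2 indifferent and guarantees 56/9, so it is optimal.

Yes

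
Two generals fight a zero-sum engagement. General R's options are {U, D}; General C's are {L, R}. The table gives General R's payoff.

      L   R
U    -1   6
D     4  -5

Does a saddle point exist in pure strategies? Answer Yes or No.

No

Row minima: U → -1, D → -5; maximin = -1.
Column maxima: L → 4, R → 6; minimax = 4.
-1 ≠ 4, so no pure-strategy equilibrium exists.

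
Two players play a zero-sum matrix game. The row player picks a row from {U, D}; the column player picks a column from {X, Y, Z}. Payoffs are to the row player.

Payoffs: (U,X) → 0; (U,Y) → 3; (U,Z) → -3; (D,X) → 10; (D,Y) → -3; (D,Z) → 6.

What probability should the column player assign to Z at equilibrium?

2/5

Row minima: U → -3, D → -3; maximin = -3.
Column maxima: X → 10, Y → 3, Z → 6; minimax = 3.
-3 ≠ 3, so there is no saddle point; optimal play is mixed.
X is strictly dominated by Z (it gives the row player strictly more in every row), so the column player never plays it.
On the remaining 2×2 (U, D vs Y, Z):
Let the row player play U with probability p. Expected payoff against Y: 3p + (-3)(1−p) = 6p − 3; against Z: (-3)p + 6(1−p) = −9p + 6.
Setting these equal: 6p − 3 = −9p + 6 ⇒ 15p = 9 ⇒ p = 3/5, and the value is (6)·(3/5) − 3 = 3/5.
For the column player: with q = P(Y), equating U's and D's payoffs gives 6q − 3 = −9q + 6 ⇒ q = 3/5.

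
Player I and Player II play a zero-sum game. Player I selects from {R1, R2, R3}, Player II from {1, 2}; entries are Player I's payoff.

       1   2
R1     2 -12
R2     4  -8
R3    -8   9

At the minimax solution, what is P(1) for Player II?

Row minima: R1 → -12, R2 → -8, R3 → -8; maximin = -8.
Column maxima: 1 → 4, 2 → 9; minimax = 4.
-8 ≠ 4, so there is no saddle point; optimal play is mixed.
R1 is strictly dominated by R2, so Player I never plays it.
On the remaining 2×2 (R2, R3 vs 1, 2):
Let Player I play R2 with probability p. Expected payoff against 1: 4p + (-8)(1−p) = 12p − 8; against 2: (-8)p + 9(1−p) = −17p + 9.
Setting these equal: 12p − 8 = −17p + 9 ⇒ 29p = 17 ⇒ p = 17/29, and the value is (12)·(17/29) − 8 = -28/29.
For Player II: with q = P(1), equating R2's and R3's payoffs gives 12q − 8 = −17q + 9 ⇒ q = 17/29.

17/29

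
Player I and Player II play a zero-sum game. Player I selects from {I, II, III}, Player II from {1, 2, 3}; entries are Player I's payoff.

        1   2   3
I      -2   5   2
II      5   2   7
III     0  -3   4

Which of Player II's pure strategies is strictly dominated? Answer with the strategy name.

3

1 holds Player I's payoff strictly below 3 in every row: -2 < 2, 5 < 7, 0 < 4.
So 3 is strictly dominated for Player II.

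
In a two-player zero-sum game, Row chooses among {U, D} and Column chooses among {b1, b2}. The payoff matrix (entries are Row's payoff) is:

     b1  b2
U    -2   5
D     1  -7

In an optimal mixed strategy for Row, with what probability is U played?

8/15

Row minima: U → -2, D → -7; maximin = -2.
Column maxima: b1 → 1, b2 → 5; minimax = 1.
-2 ≠ 1, so there is no saddle point; optimal play is mixed.
Let Row play U with probability p. Expected payoff against b1: (-2)p + 1(1−p) = −3p + 1; against b2: 5p + (-7)(1−p) = 12p − 7.
Setting these equal: −3p + 1 = 12p − 7 ⇒ −15p = -8 ⇒ p = 8/15, and the value is (-3)·(8/15) + 1 = -3/5.
For Column: with q = P(b1), equating U's and D's payoffs gives −7q + 5 = 8q − 7 ⇒ q = 4/5.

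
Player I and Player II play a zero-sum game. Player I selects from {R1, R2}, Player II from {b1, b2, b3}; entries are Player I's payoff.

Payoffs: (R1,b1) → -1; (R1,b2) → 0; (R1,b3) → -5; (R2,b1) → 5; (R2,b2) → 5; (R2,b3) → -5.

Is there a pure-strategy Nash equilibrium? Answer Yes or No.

Row minima: R1 → -5, R2 → -5; maximin = -5.
Column maxima: b1 → 5, b2 → 5, b3 → -5; minimax = -5.
maximin = minimax = -5, so a saddle point exists.

Yes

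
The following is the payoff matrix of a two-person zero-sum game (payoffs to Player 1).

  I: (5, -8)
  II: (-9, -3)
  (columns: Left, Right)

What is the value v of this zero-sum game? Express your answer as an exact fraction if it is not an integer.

-87/19

Row minima: I → -8, II → -9; maximin = -8.
Column maxima: Left → 5, Right → -3; minimax = -3.
-8 ≠ -3, so there is no saddle point; optimal play is mixed.
Let Player 1 play I with probability p. Expected payoff against Left: 5p + (-9)(1−p) = 14p − 9; against Right: (-8)p + (-3)(1−p) = −5p − 3.
Setting these equal: 14p − 9 = −5p − 3 ⇒ 19p = 6 ⇒ p = 6/19, and the value is (14)·(6/19) − 9 = -87/19.
For Player 2: with q = P(Left), equating I's and II's payoffs gives 13q − 8 = −6q − 3 ⇒ q = 5/19.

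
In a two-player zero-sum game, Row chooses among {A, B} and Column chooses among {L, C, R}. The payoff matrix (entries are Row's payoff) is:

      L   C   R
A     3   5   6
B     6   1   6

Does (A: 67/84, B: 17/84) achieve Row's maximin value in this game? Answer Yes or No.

Against L this mix gives (67/84)·3 + (17/84)·6 = 101/28.
Against C this mix gives (67/84)·5 + (17/84)·1 = 88/21.
Against R this mix gives (67/84)·6 + (17/84)·6 = 6.
Column will play L, holding Row to 101/28. Shifting weight toward the row that does better against L would raise this floor (the equalizing mix achieves 27/7 against both L and C), so the proposed strategy is not optimal.

No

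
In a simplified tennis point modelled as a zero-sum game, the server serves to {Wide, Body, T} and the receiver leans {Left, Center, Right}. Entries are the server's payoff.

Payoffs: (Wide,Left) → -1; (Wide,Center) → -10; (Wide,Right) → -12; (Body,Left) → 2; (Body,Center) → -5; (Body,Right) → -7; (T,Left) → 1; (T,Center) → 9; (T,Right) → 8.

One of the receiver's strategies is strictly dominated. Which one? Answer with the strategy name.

Center

Right holds the server's payoff strictly below Center in every row: -12 < -10, -7 < -5, 8 < 9.
So Center is strictly dominated for the receiver.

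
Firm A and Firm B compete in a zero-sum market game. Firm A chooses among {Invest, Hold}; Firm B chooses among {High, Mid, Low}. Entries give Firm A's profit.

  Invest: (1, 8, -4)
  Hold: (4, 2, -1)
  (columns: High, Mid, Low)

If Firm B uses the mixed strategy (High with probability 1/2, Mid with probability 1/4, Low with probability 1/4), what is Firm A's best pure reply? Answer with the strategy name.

Hold

Expected payoff of Invest: (1/2)·1 + (1/4)·8 + (1/4)·(-4) = 3/2.
Expected payoff of Hold: (1/2)·4 + (1/4)·2 + (1/4)·(-1) = 9/4.
The largest is 9/4, so Firm A's best response is Hold.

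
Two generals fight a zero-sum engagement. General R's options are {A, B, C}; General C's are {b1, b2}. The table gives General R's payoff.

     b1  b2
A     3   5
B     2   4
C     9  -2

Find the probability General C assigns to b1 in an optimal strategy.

Row minima: A → 3, B → 2, C → -2; maximin = 3.
Column maxima: b1 → 9, b2 → 5; minimax = 5.
3 ≠ 5, so there is no saddle point; optimal play is mixed.
B is strictly dominated by A, so General R never plays it.
On the remaining 2×2 (A, C vs b1, b2):
Let General R play A with probability p. Expected payoff against b1: 3p + 9(1−p) = −6p + 9; against b2: 5p + (-2)(1−p) = 7p − 2.
Setting these equal: −6p + 9 = 7p − 2 ⇒ −13p = -11 ⇒ p = 11/13, and the value is (-6)·(11/13) + 9 = 51/13.
For General C: with q = P(b1), equating A's and C's payoffs gives −2q + 5 = 11q − 2 ⇒ q = 7/13.

7/13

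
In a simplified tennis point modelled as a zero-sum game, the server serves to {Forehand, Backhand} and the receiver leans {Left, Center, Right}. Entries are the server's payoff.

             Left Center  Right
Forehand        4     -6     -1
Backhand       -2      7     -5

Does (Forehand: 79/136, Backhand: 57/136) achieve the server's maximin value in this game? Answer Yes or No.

Against Left this mix gives (79/136)·4 + (57/136)·(-2) = 101/68.
Against Center this mix gives (79/136)·(-6) + (57/136)·7 = -75/136.
Against Right this mix gives (79/136)·(-1) + (57/136)·(-5) = -91/34.
The receiver will play Right, holding the server to -91/34. Shifting weight toward the row that does better against Right would raise this floor (the equalizing mix achieves -37/17 against both Right and Center), so the proposed strategy is not optimal.

No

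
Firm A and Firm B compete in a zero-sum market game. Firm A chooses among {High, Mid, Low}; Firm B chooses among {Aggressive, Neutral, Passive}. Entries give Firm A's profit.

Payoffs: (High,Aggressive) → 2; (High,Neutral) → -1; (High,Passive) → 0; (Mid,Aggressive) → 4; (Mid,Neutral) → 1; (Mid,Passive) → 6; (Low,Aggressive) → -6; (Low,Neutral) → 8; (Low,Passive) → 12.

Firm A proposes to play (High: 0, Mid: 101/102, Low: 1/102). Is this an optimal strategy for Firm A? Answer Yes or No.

Against Aggressive this mix gives (101/102)·4 + (1/102)·(-6) = 199/51.
Against Neutral this mix gives (101/102)·1 + (1/102)·8 = 109/102.
Against Passive this mix gives (101/102)·6 + (1/102)·12 = 103/17.
Firm B will play Neutral, holding Firm A to 109/102. Shifting weight toward the row that does better against Neutral would raise this floor (the equalizing mix achieves 38/17 against both Neutral and Aggressive), so the proposed strategy is not optimal.

No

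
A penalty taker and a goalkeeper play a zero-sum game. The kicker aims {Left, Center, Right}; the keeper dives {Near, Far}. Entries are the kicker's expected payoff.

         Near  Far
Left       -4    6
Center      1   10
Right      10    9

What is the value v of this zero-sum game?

91/10

Row minima: Left → -4, Center → 1, Right → 9; maximin = 9.
Column maxima: Near → 10, Far → 10; minimax = 10.
9 ≠ 10, so there is no saddle point; optimal play is mixed.
Left is strictly dominated by Center, so the kicker never plays it.
On the remaining 2×2 (Center, Right vs Near, Far):
Let the kicker play Center with probability p. Expected payoff against Near: 1p + 10(1−p) = −9p + 10; against Far: 10p + 9(1−p) = p + 9.
Setting these equal: −9p + 10 = p + 9 ⇒ −10p = -1 ⇒ p = 1/10, and the value is (-9)·(1/10) + 10 = 91/10.
For the keeper: with q = P(Near), equating Center's and Right's payoffs gives −9q + 10 = q + 9 ⇒ q = 1/10.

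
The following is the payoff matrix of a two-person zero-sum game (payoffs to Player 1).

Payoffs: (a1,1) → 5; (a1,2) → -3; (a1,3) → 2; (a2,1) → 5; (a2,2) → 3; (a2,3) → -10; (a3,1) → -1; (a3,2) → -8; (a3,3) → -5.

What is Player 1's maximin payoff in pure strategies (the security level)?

-3

Row minima: a1 → -3, a2 → -10, a3 → -8.
The best of these is -3.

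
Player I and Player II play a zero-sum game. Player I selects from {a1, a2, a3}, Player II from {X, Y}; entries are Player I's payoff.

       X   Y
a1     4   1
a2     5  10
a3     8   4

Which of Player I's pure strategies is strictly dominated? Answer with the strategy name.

a1

a2 gives a strictly higher payoff than a1 against every column: 5 > 4, 10 > 1.
So a1 is strictly dominated and Player I never plays it.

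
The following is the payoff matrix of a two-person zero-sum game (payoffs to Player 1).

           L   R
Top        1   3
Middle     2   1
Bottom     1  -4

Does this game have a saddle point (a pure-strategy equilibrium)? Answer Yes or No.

No

Row minima: Top → 1, Middle → 1, Bottom → -4; maximin = 1.
Column maxima: L → 2, R → 3; minimax = 2.
1 ≠ 2, so no pure-strategy equilibrium exists.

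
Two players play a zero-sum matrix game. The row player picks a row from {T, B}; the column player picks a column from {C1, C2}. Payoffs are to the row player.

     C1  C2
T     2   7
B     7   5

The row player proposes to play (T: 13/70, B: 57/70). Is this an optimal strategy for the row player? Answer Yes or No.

Against C1 this mix gives (13/70)·2 + (57/70)·7 = 85/14.
Against C2 this mix gives (13/70)·7 + (57/70)·5 = 188/35.
The column player will play C2, holding the row player to 188/35. Shifting weight toward the row that does better against C2 would raise this floor (the equalizing mix achieves 39/7 against both C2 and C1), so the proposed strategy is not optimal.

No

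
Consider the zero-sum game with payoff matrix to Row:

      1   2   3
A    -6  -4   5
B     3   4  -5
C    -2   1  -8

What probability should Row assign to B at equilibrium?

11/19

Row minima: A → -6, B → -5, C → -8; maximin = -5.
Column maxima: 1 → 3, 2 → 4, 3 → 5; minimax = 3.
-5 ≠ 3, so there is no saddle point; optimal play is mixed.
C is strictly dominated by B, so Row never plays it.
2 is strictly dominated by 1 (it gives Row strictly more in every row), so Column never plays it.
On the remaining 2×2 (A, B vs 1, 3):
Let Row play A with probability p. Expected payoff against 1: (-6)p + 3(1−p) = −9p + 3; against 3: 5p + (-5)(1−p) = 10p − 5.
Setting these equal: −9p + 3 = 10p − 5 ⇒ −19p = -8 ⇒ p = 8/19, and the value is (-9)·(8/19) + 3 = -15/19.
For Column: with q = P(1), equating A's and B's payoffs gives −11q + 5 = 8q − 5 ⇒ q = 10/19.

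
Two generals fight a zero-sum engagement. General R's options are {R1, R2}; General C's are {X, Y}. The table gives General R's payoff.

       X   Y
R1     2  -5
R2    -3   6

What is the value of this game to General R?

-3/16

Row minima: R1 → -5, R2 → -3; maximin = -3.
Column maxima: X → 2, Y → 6; minimax = 2.
-3 ≠ 2, so there is no saddle point; optimal play is mixed.
Let General R play R1 with probability p. Expected payoff against X: 2p + (-3)(1−p) = 5p − 3; against Y: (-5)p + 6(1−p) = −11p + 6.
Setting these equal: 5p − 3 = −11p + 6 ⇒ 16p = 9 ⇒ p = 9/16, and the value is (5)·(9/16) − 3 = -3/16.
For General C: with q = P(X), equating R1's and R2's payoffs gives 7q − 5 = −9q + 6 ⇒ q = 11/16.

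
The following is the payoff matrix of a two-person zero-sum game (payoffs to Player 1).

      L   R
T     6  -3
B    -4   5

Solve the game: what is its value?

Row minima: T → -3, B → -4; maximin = -3.
Column maxima: L → 6, R → 5; minimax = 5.
-3 ≠ 5, so there is no saddle point; optimal play is mixed.
Let Player 1 play T with probability p. Expected payoff against L: 6p + (-4)(1−p) = 10p − 4; against R: (-3)p + 5(1−p) = −8p + 5.
Setting these equal: 10p − 4 = −8p + 5 ⇒ 18p = 9 ⇒ p = 1/2, and the value is (10)·(1/2) − 4 = 1.
For Player 2: with q = P(L), equating T's and B's payoffs gives 9q − 3 = −9q + 5 ⇒ q = 4/9.

1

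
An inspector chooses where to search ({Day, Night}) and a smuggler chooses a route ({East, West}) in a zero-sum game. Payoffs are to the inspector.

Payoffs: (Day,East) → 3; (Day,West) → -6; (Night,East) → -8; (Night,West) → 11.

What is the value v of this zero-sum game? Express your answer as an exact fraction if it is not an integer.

-15/28

Row minima: Day → -6, Night → -8; maximin = -6.
Column maxima: East → 3, West → 11; minimax = 3.
-6 ≠ 3, so there is no saddle point; optimal play is mixed.
Let the inspector play Day with probability p. Expected payoff against East: 3p + (-8)(1−p) = 11p − 8; against West: (-6)p + 11(1−p) = −17p + 11.
Setting these equal: 11p − 8 = −17p + 11 ⇒ 28p = 19 ⇒ p = 19/28, and the value is (11)·(19/28) − 8 = -15/28.
For the smuggler: with q = P(East), equating Day's and Night's payoffs gives 9q − 6 = −19q + 11 ⇒ q = 17/28.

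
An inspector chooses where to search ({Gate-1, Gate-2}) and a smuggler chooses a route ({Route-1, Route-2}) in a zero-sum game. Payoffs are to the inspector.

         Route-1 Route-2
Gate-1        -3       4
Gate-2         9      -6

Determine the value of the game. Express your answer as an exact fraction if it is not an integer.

Row minima: Gate-1 → -3, Gate-2 → -6; maximin = -3.
Column maxima: Route-1 → 9, Route-2 → 4; minimax = 4.
-3 ≠ 4, so there is no saddle point; optimal play is mixed.
Let the inspector play Gate-1 with probability p. Expected payoff against Route-1: (-3)p + 9(1−p) = −12p + 9; against Route-2: 4p + (-6)(1−p) = 10p − 6.
Setting these equal: −12p + 9 = 10p − 6 ⇒ −22p = -15 ⇒ p = 15/22, and the value is (-12)·(15/22) + 9 = 9/11.
For the smuggler: with q = P(Route-1), equating Gate-1's and Gate-2's payoffs gives −7q + 4 = 15q − 6 ⇒ q = 5/11.

9/11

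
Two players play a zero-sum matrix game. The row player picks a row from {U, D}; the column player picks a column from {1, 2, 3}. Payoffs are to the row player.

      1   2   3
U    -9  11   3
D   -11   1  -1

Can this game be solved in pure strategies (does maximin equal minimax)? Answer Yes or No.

Row minima: U → -9, D → -11; maximin = -9.
Column maxima: 1 → -9, 2 → 11, 3 → 3; minimax = -9.
maximin = minimax = -9, so a saddle point exists.

Yes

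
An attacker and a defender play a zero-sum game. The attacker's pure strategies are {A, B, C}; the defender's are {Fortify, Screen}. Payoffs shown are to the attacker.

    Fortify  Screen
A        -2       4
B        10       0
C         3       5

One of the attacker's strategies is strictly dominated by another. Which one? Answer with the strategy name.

C gives a strictly higher payoff than A against every column: 3 > -2, 5 > 4.
So A is strictly dominated and the attacker never plays it.

A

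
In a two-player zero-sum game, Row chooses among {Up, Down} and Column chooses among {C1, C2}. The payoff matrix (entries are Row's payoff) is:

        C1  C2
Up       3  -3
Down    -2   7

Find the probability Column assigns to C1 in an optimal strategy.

2/3

Row minima: Up → -3, Down → -2; maximin = -2.
Column maxima: C1 → 3, C2 → 7; minimax = 3.
-2 ≠ 3, so there is no saddle point; optimal play is mixed.
Let Row play Up with probability p. Expected payoff against C1: 3p + (-2)(1−p) = 5p − 2; against C2: (-3)p + 7(1−p) = −10p + 7.
Setting these equal: 5p − 2 = −10p + 7 ⇒ 15p = 9 ⇒ p = 3/5, and the value is (5)·(3/5) − 2 = 1.
For Column: with q = P(C1), equating Up's and Down's payoffs gives 6q − 3 = −9q + 7 ⇒ q = 2/3.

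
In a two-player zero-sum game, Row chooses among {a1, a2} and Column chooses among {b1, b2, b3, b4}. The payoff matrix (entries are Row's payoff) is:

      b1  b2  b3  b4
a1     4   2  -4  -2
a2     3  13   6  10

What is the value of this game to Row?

36/11

Row minima: a1 → -4, a2 → 3; maximin = 3.
Column maxima: b1 → 4, b2 → 13, b3 → 6, b4 → 10; minimax = 4.
3 ≠ 4, so there is no saddle point; optimal play is mixed.
b2 is strictly dominated by b3 (it gives Row strictly more in every row), so Column never plays it.
b4 is strictly dominated by b3 (it gives Row strictly more in every row), so Column never plays it.
On the remaining 2×2 (a1, a2 vs b1, b3):
Let Row play a1 with probability p. Expected payoff against b1: 4p + 3(1−p) = p + 3; against b3: (-4)p + 6(1−p) = −10p + 6.
Setting these equal: p + 3 = −10p + 6 ⇒ 11p = 3 ⇒ p = 3/11, and the value is (1)·(3/11) + 3 = 36/11.
For Column: with q = P(b1), equating a1's and a2's payoffs gives 8q − 4 = −3q + 6 ⇒ q = 10/11.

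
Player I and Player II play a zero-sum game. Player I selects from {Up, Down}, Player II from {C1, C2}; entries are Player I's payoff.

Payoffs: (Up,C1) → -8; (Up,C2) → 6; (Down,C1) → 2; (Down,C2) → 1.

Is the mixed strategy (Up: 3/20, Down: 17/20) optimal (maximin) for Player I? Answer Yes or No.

No

Against C1 this mix gives (3/20)·(-8) + (17/20)·2 = 1/2.
Against C2 this mix gives (3/20)·6 + (17/20)·1 = 7/4.
Player II will play C1, holding Player I to 1/2. Shifting weight toward the row that does better against C1 would raise this floor (the equalizing mix achieves 4/3 against both C1 and C2), so the proposed strategy is not optimal.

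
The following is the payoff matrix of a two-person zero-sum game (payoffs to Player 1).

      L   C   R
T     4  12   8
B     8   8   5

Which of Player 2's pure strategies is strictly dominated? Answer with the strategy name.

C

R holds Player 1's payoff strictly below C in every row: 8 < 12, 5 < 8.
So C is strictly dominated for Player 2.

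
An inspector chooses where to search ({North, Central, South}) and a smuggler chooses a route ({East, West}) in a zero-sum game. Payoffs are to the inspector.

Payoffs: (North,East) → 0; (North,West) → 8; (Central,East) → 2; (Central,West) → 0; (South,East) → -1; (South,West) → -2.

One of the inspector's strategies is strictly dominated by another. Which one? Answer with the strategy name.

South

North gives a strictly higher payoff than South against every column: 0 > -1, 8 > -2.
So South is strictly dominated and the inspector never plays it.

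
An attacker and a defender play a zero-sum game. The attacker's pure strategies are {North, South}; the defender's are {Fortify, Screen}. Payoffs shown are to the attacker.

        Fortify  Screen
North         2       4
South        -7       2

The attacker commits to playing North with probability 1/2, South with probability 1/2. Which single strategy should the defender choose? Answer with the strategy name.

Fortify

If the defender plays Fortify, the attacker's expected payoff is (1/2)·2 + (1/2)·(-7) = -5/2.
If the defender plays Screen, the attacker's expected payoff is (1/2)·4 + (1/2)·2 = 3.
The defender minimizes the attacker's payoff; the smallest is -5/2, so the best response is Fortify.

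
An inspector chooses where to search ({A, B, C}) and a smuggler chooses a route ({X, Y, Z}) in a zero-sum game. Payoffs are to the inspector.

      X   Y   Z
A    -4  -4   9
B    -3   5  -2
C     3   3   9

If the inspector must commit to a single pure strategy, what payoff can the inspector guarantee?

Row minima: A → -4, B → -3, C → 3.
The best of these is 3.

3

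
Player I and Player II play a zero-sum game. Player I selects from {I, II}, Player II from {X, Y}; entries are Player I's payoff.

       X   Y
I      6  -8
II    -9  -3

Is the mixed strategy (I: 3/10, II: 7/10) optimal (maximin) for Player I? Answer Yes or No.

Yes

Against X this mix gives (3/10)·6 + (7/10)·(-9) = -9/2.
Against Y this mix gives (3/10)·(-8) + (7/10)·(-3) = -9/2.
All of Player II's active replies (X, Y) yield -9/2, and no column does worse for Player I. The mix makes Player II indifferent and guarantees -9/2, so it is optimal.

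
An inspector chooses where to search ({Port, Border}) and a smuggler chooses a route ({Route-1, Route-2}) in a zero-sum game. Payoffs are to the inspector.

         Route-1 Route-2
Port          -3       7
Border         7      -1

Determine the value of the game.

23/9

Row minima: Port → -3, Border → -1; maximin = -1.
Column maxima: Route-1 → 7, Route-2 → 7; minimax = 7.
-1 ≠ 7, so there is no saddle point; optimal play is mixed.
Let the inspector play Port with probability p. Expected payoff against Route-1: (-3)p + 7(1−p) = −10p + 7; against Route-2: 7p + (-1)(1−p) = 8p − 1.
Setting these equal: −10p + 7 = 8p − 1 ⇒ −18p = -8 ⇒ p = 4/9, and the value is (-10)·(4/9) + 7 = 23/9.
For the smuggler: with q = P(Route-1), equating Port's and Border's payoffs gives −10q + 7 = 8q − 1 ⇒ q = 4/9.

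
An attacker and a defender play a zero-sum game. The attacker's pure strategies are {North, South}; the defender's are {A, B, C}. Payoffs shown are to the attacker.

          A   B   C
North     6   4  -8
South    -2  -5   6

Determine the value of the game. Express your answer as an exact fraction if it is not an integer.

Row minima: North → -8, South → -5; maximin = -5.
Column maxima: A → 6, B → 4, C → 6; minimax = 4.
-5 ≠ 4, so there is no saddle point; optimal play is mixed.
A is strictly dominated by B (it gives the attacker strictly more in every row), so the defender never plays it.
On the remaining 2×2 (North, South vs B, C):
Let the attacker play North with probability p. Expected payoff against B: 4p + (-5)(1−p) = 9p − 5; against C: (-8)p + 6(1−p) = −14p + 6.
Setting these equal: 9p − 5 = −14p + 6 ⇒ 23p = 11 ⇒ p = 11/23, and the value is (9)·(11/23) − 5 = -16/23.
For the defender: with q = P(B), equating North's and South's payoffs gives 12q − 8 = −11q + 6 ⇒ q = 14/23.

-16/23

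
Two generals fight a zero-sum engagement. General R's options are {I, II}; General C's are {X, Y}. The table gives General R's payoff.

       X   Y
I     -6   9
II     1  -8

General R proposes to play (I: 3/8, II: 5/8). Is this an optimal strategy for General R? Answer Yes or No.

Yes

Against X this mix gives (3/8)·(-6) + (5/8)·1 = -13/8.
Against Y this mix gives (3/8)·9 + (5/8)·(-8) = -13/8.
All of General C's active replies (X, Y) yield -13/8, and no column does worse for General R. The mix makes General C indifferent and guarantees -13/8, so it is optimal.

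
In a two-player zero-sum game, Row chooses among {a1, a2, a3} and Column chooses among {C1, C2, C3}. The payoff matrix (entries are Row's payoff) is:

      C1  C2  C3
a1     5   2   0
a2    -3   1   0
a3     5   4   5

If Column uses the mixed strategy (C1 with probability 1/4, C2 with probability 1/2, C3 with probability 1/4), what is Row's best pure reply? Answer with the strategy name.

a3

Expected payoff of a1: (1/4)·5 + (1/2)·2 + (1/4)·0 = 9/4.
Expected payoff of a2: (1/4)·(-3) + (1/2)·1 + (1/4)·0 = -1/4.
Expected payoff of a3: (1/4)·5 + (1/2)·4 + (1/4)·5 = 9/2.
The largest is 9/2, so Row's best response is a3.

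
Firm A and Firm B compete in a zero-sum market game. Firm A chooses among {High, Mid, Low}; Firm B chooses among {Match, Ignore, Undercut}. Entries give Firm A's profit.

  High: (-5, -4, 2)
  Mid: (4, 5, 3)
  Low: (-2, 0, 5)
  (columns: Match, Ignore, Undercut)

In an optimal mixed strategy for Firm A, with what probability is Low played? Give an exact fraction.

1/8

Row minima: High → -5, Mid → 3, Low → -2; maximin = 3.
Column maxima: Match → 4, Ignore → 5, Undercut → 5; minimax = 4.
3 ≠ 4, so there is no saddle point; optimal play is mixed.
High is strictly dominated by Mid, so Firm A never plays it.
Ignore is strictly dominated by Match (it gives Firm A strictly more in every row), so Firm B never plays it.
On the remaining 2×2 (Mid, Low vs Match, Undercut):
Let Firm A play Mid with probability p. Expected payoff against Match: 4p + (-2)(1−p) = 6p − 2; against Undercut: 3p + 5(1−p) = −2p + 5.
Setting these equal: 6p − 2 = −2p + 5 ⇒ 8p = 7 ⇒ p = 7/8, and the value is (6)·(7/8) − 2 = 13/4.
For Firm B: with q = P(Match), equating Mid's and Low's payoffs gives q + 3 = −7q + 5 ⇒ q = 1/4.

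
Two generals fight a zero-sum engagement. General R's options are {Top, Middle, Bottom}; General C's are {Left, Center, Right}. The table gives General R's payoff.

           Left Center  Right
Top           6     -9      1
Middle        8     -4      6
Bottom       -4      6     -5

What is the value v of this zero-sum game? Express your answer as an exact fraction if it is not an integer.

Row minima: Top → -9, Middle → -4, Bottom → -5; maximin = -4.
Column maxima: Left → 8, Center → 6, Right → 6; minimax = 6.
-4 ≠ 6, so there is no saddle point; optimal play is mixed.
Top is strictly dominated by Middle, so General R never plays it.
Left is strictly dominated by Right (it gives General R strictly more in every row), so General C never plays it.
On the remaining 2×2 (Middle, Bottom vs Center, Right):
Let General R play Middle with probability p. Expected payoff against Center: (-4)p + 6(1−p) = −10p + 6; against Right: 6p + (-5)(1−p) = 11p − 5.
Setting these equal: −10p + 6 = 11p − 5 ⇒ −21p = -11 ⇒ p = 11/21, and the value is (-10)·(11/21) + 6 = 16/21.
For General C: with q = P(Center), equating Middle's and Bottom's payoffs gives −10q + 6 = 11q − 5 ⇒ q = 11/21.

16/21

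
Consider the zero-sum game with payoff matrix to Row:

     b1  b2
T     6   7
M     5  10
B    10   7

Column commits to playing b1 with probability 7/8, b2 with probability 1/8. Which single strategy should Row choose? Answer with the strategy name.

B

Expected payoff of T: (7/8)·6 + (1/8)·7 = 49/8.
Expected payoff of M: (7/8)·5 + (1/8)·10 = 45/8.
Expected payoff of B: (7/8)·10 + (1/8)·7 = 77/8.
The largest is 77/8, so Row's best response is B.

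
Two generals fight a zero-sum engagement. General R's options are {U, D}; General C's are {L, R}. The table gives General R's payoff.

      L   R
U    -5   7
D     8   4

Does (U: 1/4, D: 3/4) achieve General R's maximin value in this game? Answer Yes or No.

Yes

Against L this mix gives (1/4)·(-5) + (3/4)·8 = 19/4.
Against R this mix gives (1/4)·7 + (3/4)·4 = 19/4.
All of General C's active replies (L, R) yield 19/4, and no column does worse for General R. The mix makes General C indifferent and guarantees 19/4, so it is optimal.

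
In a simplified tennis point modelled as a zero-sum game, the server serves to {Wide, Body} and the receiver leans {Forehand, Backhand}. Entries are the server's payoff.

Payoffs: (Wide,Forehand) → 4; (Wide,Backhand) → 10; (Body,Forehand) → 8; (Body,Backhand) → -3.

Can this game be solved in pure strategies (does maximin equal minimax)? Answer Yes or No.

No

Row minima: Wide → 4, Body → -3; maximin = 4.
Column maxima: Forehand → 8, Backhand → 10; minimax = 8.
4 ≠ 8, so no pure-strategy equilibrium exists.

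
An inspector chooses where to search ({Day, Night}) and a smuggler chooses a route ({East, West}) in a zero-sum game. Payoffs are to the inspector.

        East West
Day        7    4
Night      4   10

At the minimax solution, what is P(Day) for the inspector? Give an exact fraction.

Row minima: Day → 4, Night → 4; maximin = 4.
Column maxima: East → 7, West → 10; minimax = 7.
4 ≠ 7, so there is no saddle point; optimal play is mixed.
Let the inspector play Day with probability p. Expected payoff against East: 7p + 4(1−p) = 3p + 4; against West: 4p + 10(1−p) = −6p + 10.
Setting these equal: 3p + 4 = −6p + 10 ⇒ 9p = 6 ⇒ p = 2/3, and the value is (3)·(2/3) + 4 = 6.
For the smuggler: with q = P(East), equating Day's and Night's payoffs gives 3q + 4 = −6q + 10 ⇒ q = 2/3.

2/3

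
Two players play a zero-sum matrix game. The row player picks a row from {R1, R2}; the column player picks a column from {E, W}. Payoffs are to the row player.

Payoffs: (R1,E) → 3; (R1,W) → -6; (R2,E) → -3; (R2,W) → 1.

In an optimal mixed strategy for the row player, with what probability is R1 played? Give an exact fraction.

4/13

Row minima: R1 → -6, R2 → -3; maximin = -3.
Column maxima: E → 3, W → 1; minimax = 1.
-3 ≠ 1, so there is no saddle point; optimal play is mixed.
Let the row player play R1 with probability p. Expected payoff against E: 3p + (-3)(1−p) = 6p − 3; against W: (-6)p + 1(1−p) = −7p + 1.
Setting these equal: 6p − 3 = −7p + 1 ⇒ 13p = 4 ⇒ p = 4/13, and the value is (6)·(4/13) − 3 = -15/13.
For the column player: with q = P(E), equating R1's and R2's payoffs gives 9q − 6 = −4q + 1 ⇒ q = 7/13.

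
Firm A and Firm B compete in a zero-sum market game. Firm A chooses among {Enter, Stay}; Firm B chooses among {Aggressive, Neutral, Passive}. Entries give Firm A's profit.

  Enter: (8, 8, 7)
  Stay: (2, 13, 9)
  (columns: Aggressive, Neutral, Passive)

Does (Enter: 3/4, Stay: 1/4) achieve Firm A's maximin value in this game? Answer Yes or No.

No

Against Aggressive this mix gives (3/4)·8 + (1/4)·2 = 13/2.
Against Neutral this mix gives (3/4)·8 + (1/4)·13 = 37/4.
Against Passive this mix gives (3/4)·7 + (1/4)·9 = 15/2.
Firm B will play Aggressive, holding Firm A to 13/2. Shifting weight toward the row that does better against Aggressive would raise this floor (the equalizing mix achieves 29/4 against both Aggressive and Passive), so the proposed strategy is not optimal.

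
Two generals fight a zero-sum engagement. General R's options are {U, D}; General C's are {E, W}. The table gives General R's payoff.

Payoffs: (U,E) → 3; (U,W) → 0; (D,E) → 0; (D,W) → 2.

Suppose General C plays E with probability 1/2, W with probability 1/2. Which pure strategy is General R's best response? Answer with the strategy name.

Expected payoff of U: (1/2)·3 + (1/2)·0 = 3/2.
Expected payoff of D: (1/2)·0 + (1/2)·2 = 1.
The largest is 3/2, so General R's best response is U.

U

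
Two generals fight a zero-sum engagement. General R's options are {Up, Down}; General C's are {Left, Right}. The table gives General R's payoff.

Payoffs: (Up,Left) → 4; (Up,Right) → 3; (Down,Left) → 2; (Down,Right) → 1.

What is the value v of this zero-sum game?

Row minima: Up → 3, Down → 1; maximin = 3.
Column maxima: Left → 4, Right → 3; minimax = 3.
Since maximin = minimax = 3, there is a saddle point and the value is 3.

3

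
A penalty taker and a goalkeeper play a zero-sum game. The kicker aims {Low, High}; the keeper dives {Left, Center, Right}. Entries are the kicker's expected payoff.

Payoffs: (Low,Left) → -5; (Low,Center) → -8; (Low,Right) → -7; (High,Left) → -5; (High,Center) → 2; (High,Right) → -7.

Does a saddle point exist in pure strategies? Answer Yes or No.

Yes

Row minima: Low → -8, High → -7; maximin = -7.
Column maxima: Left → -5, Center → 2, Right → -7; minimax = -7.
maximin = minimax = -7, so a saddle point exists.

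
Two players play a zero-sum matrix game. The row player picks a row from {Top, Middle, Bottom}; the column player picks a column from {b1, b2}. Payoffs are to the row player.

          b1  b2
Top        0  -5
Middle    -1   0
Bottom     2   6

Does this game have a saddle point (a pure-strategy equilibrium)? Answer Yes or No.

Row minima: Top → -5, Middle → -1, Bottom → 2; maximin = 2.
Column maxima: b1 → 2, b2 → 6; minimax = 2.
maximin = minimax = 2, so a saddle point exists.

Yes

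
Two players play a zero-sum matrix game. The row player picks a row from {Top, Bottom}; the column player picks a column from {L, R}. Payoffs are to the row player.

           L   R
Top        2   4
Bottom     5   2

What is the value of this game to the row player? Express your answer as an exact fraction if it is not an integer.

16/5

Row minima: Top → 2, Bottom → 2; maximin = 2.
Column maxima: L → 5, R → 4; minimax = 4.
2 ≠ 4, so there is no saddle point; optimal play is mixed.
Let the row player play Top with probability p. Expected payoff against L: 2p + 5(1−p) = −3p + 5; against R: 4p + 2(1−p) = 2p + 2.
Setting these equal: −3p + 5 = 2p + 2 ⇒ −5p = -3 ⇒ p = 3/5, and the value is (-3)·(3/5) + 5 = 16/5.
For the column player: with q = P(L), equating Top's and Bottom's payoffs gives −2q + 4 = 3q + 2 ⇒ q = 2/5.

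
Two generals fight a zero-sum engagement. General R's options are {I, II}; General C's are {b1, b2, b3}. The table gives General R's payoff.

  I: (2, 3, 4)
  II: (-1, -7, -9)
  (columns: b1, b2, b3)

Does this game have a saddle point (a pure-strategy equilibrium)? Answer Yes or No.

Row minima: I → 2, II → -9; maximin = 2.
Column maxima: b1 → 2, b2 → 3, b3 → 4; minimax = 2.
maximin = minimax = 2, so a saddle point exists.

Yes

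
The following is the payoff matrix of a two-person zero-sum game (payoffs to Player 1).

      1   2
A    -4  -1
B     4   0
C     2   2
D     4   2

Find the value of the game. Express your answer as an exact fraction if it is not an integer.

Row minima: A → -4, B → 0, C → 2, D → 2; maximin = 2.
Column maxima: 1 → 4, 2 → 2; minimax = 2.
Since maximin = minimax = 2, there is a saddle point and the value is 2.

2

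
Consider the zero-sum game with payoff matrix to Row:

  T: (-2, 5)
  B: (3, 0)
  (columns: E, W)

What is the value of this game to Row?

Row minima: T → -2, B → 0; maximin = 0.
Column maxima: E → 3, W → 5; minimax = 3.
0 ≠ 3, so there is no saddle point; optimal play is mixed.
Let Row play T with probability p. Expected payoff against E: (-2)p + 3(1−p) = −5p + 3; against W: 5p + 0(1−p) = 5p.
Setting these equal: −5p + 3 = 5p ⇒ −10p = -3 ⇒ p = 3/10, and the value is (-5)·(3/10) + 3 = 3/2.
For Column: with q = P(E), equating T's and B's payoffs gives −7q + 5 = 3q ⇒ q = 1/2.

3/2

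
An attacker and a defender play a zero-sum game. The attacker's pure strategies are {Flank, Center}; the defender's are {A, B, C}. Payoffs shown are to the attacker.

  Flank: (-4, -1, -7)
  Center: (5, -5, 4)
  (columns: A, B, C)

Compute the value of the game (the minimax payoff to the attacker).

-13/5

Row minima: Flank → -7, Center → -5; maximin = -5.
Column maxima: A → 5, B → -1, C → 4; minimax = -1.
-5 ≠ -1, so there is no saddle point; optimal play is mixed.
A is strictly dominated by C (it gives the attacker strictly more in every row), so the defender never plays it.
On the remaining 2×2 (Flank, Center vs B, C):
Let the attacker play Flank with probability p. Expected payoff against B: (-1)p + (-5)(1−p) = 4p − 5; against C: (-7)p + 4(1−p) = −11p + 4.
Setting these equal: 4p − 5 = −11p + 4 ⇒ 15p = 9 ⇒ p = 3/5, and the value is (4)·(3/5) − 5 = -13/5.
For the defender: with q = P(B), equating Flank's and Center's payoffs gives 6q − 7 = −9q + 4 ⇒ q = 11/15.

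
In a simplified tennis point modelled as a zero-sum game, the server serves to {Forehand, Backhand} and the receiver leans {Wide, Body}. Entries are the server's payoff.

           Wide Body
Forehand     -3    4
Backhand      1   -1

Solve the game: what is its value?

Row minima: Forehand → -3, Backhand → -1; maximin = -1.
Column maxima: Wide → 1, Body → 4; minimax = 1.
-1 ≠ 1, so there is no saddle point; optimal play is mixed.
Let the server play Forehand with probability p. Expected payoff against Wide: (-3)p + 1(1−p) = −4p + 1; against Body: 4p + (-1)(1−p) = 5p − 1.
Setting these equal: −4p + 1 = 5p − 1 ⇒ −9p = -2 ⇒ p = 2/9, and the value is (-4)·(2/9) + 1 = 1/9.
For the receiver: with q = P(Wide), equating Forehand's and Backhand's payoffs gives −7q + 4 = 2q − 1 ⇒ q = 5/9.

1/9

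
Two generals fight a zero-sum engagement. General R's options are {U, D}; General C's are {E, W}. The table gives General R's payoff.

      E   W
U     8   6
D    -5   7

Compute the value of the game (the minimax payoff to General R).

Row minima: U → 6, D → -5; maximin = 6.
Column maxima: E → 8, W → 7; minimax = 7.
6 ≠ 7, so there is no saddle point; optimal play is mixed.
Let General R play U with probability p. Expected payoff against E: 8p + (-5)(1−p) = 13p − 5; against W: 6p + 7(1−p) = −p + 7.
Setting these equal: 13p − 5 = −p + 7 ⇒ 14p = 12 ⇒ p = 6/7, and the value is (13)·(6/7) − 5 = 43/7.
For General C: with q = P(E), equating U's and D's payoffs gives 2q + 6 = −12q + 7 ⇒ q = 1/14.

43/7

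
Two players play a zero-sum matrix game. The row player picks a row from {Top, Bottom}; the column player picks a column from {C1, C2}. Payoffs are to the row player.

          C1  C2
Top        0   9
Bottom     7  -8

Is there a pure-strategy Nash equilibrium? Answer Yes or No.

Row minima: Top → 0, Bottom → -8; maximin = 0.
Column maxima: C1 → 7, C2 → 9; minimax = 7.
0 ≠ 7, so no pure-strategy equilibrium exists.

No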